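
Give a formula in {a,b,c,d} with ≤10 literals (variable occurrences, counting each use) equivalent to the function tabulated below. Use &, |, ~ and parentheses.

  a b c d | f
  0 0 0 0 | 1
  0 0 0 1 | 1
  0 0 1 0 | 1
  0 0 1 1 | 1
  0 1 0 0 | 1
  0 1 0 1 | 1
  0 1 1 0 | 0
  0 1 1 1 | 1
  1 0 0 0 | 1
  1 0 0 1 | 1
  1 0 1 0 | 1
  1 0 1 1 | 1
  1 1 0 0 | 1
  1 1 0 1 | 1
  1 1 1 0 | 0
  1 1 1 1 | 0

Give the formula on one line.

  ~b = 1111000011110000
  ~a = 1111111100000000
  (c | ~a) = 1111111100110011
  (~b & (c | ~a)) = 1111000000110000
  (c | a) = 0011001111111111
  ((c | a) & ~a) = 0011001100000000
  (d & ((c | a) & ~a)) = 0001000100000000
  ~c = 1100110011001100
  ((d & ((c | a) & ~a)) | ~c) = 1101110111001100
  ((~b & (c | ~a)) | ((d & ((c | a) & ~a)) | ~c)) = 1111110111111100

((~b & (c | ~a)) | ((d & ((c | a) & ~a)) | ~c))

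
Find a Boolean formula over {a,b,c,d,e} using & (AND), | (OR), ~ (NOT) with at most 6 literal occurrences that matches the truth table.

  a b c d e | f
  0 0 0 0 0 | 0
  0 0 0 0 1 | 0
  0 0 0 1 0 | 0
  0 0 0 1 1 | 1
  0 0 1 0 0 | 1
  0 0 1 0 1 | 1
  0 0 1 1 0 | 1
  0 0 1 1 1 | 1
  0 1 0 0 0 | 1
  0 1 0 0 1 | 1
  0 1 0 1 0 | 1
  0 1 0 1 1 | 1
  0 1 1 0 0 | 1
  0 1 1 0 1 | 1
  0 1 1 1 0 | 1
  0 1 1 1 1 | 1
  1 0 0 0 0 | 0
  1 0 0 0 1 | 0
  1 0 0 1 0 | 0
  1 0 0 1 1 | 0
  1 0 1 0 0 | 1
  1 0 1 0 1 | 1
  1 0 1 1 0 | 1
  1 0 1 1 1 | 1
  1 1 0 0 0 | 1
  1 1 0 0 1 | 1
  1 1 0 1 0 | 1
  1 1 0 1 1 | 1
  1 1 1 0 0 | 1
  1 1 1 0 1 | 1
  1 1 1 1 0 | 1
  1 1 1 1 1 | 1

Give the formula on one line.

  (d | c) = 00111111001111110011111100111111
  ~a = 11111111111111110000000000000000
  (~a & e) = 01010101010101010000000000000000
  ((d | c) & (~a & e)) = 00010101000101010000000000000000
  (c | b) = 00001111111111110000111111111111
  (((d | c) & (~a & e)) | (c | b)) = 00011111111111110000111111111111

(((d | c) & (~a & e)) | (c | b))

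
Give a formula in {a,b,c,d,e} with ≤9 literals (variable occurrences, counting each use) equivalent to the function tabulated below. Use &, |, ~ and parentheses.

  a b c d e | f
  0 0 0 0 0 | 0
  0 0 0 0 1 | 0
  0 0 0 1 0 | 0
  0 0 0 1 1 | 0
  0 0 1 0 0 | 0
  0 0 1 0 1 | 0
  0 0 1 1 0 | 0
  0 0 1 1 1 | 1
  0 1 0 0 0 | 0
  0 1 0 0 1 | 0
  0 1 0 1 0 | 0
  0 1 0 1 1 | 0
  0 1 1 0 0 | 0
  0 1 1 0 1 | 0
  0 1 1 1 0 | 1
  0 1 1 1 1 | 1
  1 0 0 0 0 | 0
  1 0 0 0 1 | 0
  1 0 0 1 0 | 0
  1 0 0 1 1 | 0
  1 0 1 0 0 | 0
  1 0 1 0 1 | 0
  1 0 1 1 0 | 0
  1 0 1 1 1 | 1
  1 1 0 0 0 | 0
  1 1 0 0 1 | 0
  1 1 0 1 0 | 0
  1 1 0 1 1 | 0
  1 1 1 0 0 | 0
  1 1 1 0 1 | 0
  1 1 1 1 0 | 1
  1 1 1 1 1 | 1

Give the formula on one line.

  ~e = 10101010101010101010101010101010
  ~b = 11111111000000001111111100000000
  (~e & ~b) = 10101010000000001010101000000000
  (d | (~e & ~b)) = 10111011001100111011101100110011
  ((d | (~e & ~b)) & c) = 00001011000000110000101100000011
  (b | e) = 01010101111111110101010111111111
  (((d | (~e & ~b)) & c) & (b | e)) = 00000001000000110000000100000011

(((d | (~e & ~b)) & c) & (b | e))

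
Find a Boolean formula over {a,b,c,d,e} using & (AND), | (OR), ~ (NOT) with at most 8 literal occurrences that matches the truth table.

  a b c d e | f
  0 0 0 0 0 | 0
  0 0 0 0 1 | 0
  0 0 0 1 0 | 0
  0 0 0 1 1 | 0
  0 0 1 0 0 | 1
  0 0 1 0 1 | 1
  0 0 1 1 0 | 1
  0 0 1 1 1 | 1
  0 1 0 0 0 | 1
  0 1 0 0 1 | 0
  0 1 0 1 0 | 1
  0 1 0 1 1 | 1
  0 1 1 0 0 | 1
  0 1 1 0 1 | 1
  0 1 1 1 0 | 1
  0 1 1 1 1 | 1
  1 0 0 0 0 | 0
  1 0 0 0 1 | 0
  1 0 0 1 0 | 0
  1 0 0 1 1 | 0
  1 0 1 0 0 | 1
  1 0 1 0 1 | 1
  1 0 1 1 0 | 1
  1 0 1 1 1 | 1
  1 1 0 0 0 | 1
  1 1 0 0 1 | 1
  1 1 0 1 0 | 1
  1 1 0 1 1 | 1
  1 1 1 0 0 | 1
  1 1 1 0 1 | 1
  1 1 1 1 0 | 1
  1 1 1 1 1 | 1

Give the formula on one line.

((b & ((a | ~e) | d)) | c)

  ~e = 10101010101010101010101010101010
  (a | ~e) = 10101010101010101111111111111111
  ((a | ~e) | d) = 10111011101110111111111111111111
  (b & ((a | ~e) | d)) = 00000000101110110000000011111111
  ((b & ((a | ~e) | d)) | c) = 00001111101111110000111111111111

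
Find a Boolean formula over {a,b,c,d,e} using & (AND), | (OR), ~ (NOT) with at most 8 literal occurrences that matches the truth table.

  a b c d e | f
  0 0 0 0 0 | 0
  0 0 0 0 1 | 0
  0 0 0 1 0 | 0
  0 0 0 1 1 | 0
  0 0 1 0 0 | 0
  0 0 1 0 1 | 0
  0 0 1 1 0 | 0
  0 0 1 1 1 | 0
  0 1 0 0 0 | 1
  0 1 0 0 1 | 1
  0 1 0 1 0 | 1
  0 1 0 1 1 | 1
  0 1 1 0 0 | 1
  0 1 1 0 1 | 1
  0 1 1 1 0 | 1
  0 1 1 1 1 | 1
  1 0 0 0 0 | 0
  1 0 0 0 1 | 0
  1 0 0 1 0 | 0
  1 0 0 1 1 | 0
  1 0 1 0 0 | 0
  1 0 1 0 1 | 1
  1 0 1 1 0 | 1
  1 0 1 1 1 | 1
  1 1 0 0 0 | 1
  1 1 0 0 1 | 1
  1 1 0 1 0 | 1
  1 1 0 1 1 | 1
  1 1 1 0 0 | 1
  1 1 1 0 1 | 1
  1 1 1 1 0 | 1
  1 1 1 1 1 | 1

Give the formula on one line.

  (c & a) = 00000000000000000000111100001111
  (d | e) = 01110111011101110111011101110111
  ((c & a) & (d | e)) = 00000000000000000000011100000111
  (((c & a) & (d | e)) | b) = 00000000111111110000011111111111

(((c & a) & (d | e)) | b)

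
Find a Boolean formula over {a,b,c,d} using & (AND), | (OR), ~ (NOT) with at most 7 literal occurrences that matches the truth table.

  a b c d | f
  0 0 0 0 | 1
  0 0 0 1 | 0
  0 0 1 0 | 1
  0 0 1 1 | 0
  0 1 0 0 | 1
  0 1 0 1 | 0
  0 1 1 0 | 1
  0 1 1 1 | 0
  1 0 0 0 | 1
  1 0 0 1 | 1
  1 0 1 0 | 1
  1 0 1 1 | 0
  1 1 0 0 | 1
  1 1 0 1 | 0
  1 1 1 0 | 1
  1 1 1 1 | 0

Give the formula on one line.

((((~d | ~c) & ~b) & (a & (~c | b))) | ~d)

  ~d = 1010101010101010
  ~c = 1100110011001100
  (~d | ~c) = 1110111011101110
  ~b = 1111000011110000
  ((~d | ~c) & ~b) = 1110000011100000
  (~c | b) = 1100111111001111
  (a & (~c | b)) = 0000000011001111
  (((~d | ~c) & ~b) & (a & (~c | b))) = 0000000011000000
  ((((~d | ~c) & ~b) & (a & (~c | b))) | ~d) = 1010101011101010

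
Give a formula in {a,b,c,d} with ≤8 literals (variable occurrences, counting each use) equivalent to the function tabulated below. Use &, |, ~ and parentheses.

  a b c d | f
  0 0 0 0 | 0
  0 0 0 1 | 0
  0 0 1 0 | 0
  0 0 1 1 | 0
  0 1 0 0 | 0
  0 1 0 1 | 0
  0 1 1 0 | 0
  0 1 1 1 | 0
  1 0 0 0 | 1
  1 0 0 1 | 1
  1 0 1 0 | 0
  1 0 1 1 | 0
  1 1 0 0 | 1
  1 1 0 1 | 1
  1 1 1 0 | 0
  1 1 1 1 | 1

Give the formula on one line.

  ~c = 1100110011001100
  (~c & a) = 0000000011001100
  (c & b) = 0000001100000011
  (a & d) = 0000000001010101
  ((c & b) & (a & d)) = 0000000000000001
  ((~c & a) | ((c & b) & (a & d))) = 0000000011001101

((~c & a) | ((c & b) & (a & d)))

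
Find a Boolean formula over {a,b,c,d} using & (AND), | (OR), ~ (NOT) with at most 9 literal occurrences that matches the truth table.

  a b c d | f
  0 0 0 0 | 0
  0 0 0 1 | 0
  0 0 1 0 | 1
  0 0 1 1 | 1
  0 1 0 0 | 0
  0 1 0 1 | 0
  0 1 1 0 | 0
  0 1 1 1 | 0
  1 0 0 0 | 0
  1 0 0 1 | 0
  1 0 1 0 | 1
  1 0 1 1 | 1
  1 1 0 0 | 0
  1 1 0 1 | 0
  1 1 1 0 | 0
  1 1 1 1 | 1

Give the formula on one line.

((~b & c) | (b & (((a & d) & (a & (b & c))) | ~b)))

  ~b = 1111000011110000
  (~b & c) = 0011000000110000
  (a & d) = 0000000001010101
  (b & c) = 0000001100000011
  (a & (b & c)) = 0000000000000011
  ((a & d) & (a & (b & c))) = 0000000000000001
  (((a & d) & (a & (b & c))) | ~b) = 1111000011110001
  (b & (((a & d) & (a & (b & c))) | ~b)) = 0000000000000001
  ((~b & c) | (b & (((a & d) & (a & (b & c))) | ~b))) = 0011000000110001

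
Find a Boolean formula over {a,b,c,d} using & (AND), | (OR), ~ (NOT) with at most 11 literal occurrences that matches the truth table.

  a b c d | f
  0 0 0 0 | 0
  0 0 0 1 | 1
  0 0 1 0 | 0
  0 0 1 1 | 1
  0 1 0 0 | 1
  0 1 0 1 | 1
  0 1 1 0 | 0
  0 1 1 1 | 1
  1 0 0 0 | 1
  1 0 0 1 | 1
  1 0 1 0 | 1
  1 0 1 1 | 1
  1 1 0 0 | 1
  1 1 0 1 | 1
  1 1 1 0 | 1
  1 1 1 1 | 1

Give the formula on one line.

((d & (b | ~a)) | (a | ((d | b) & (~c | a))))

  ~a = 1111111100000000
  (b | ~a) = 1111111100001111
  (d & (b | ~a)) = 0101010100000101
  (d | b) = 0101111101011111
  ~c = 1100110011001100
  (~c | a) = 1100110011111111
  ((d | b) & (~c | a)) = 0100110001011111
  (a | ((d | b) & (~c | a))) = 0100110011111111
  ((d & (b | ~a)) | (a | ((d | b) & (~c | a)))) = 0101110111111111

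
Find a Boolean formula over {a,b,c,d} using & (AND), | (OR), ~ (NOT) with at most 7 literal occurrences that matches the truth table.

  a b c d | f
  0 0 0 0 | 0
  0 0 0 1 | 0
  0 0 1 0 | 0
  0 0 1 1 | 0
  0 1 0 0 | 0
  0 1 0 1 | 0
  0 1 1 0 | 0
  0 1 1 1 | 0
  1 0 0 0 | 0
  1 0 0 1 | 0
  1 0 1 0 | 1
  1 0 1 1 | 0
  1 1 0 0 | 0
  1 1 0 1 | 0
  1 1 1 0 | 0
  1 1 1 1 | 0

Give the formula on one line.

((((~b & ~d) | (~d & (~c | ~a))) & a) & c)

  ~b = 1111000011110000
  ~d = 1010101010101010
  (~b & ~d) = 1010000010100000
  ~c = 1100110011001100
  ~a = 1111111100000000
  (~c | ~a) = 1111111111001100
  (~d & (~c | ~a)) = 1010101010001000
  ((~b & ~d) | (~d & (~c | ~a))) = 1010101010101000
  (((~b & ~d) | (~d & (~c | ~a))) & a) = 0000000010101000
  ((((~b & ~d) | (~d & (~c | ~a))) & a) & c) = 0000000000100000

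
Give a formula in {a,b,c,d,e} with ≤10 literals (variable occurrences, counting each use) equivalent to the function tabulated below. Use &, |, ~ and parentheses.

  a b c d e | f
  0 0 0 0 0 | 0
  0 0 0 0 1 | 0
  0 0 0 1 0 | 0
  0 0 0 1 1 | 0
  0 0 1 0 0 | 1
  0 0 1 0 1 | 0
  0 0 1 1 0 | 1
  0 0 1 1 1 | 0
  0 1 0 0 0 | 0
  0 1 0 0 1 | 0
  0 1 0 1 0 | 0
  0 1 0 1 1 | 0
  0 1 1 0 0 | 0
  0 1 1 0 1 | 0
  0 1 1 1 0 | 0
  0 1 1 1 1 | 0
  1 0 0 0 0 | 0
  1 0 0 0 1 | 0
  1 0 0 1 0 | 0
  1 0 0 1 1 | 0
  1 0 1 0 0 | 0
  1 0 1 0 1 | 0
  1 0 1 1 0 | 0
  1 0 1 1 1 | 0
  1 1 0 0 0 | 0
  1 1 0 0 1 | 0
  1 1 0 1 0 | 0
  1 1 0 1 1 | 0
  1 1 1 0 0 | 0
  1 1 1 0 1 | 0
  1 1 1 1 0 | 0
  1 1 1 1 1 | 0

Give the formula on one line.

(((~b | (~d & ~c)) & c) & (b | (~c | (~a & ~e))))

  ~b = 11111111000000001111111100000000
  ~d = 11001100110011001100110011001100
  ~c = 11110000111100001111000011110000
  (~d & ~c) = 11000000110000001100000011000000
  (~b | (~d & ~c)) = 11111111110000001111111111000000
  ((~b | (~d & ~c)) & c) = 00001111000000000000111100000000
  ~a = 11111111111111110000000000000000
  ~e = 10101010101010101010101010101010
  (~a & ~e) = 10101010101010100000000000000000
  (~c | (~a & ~e)) = 11111010111110101111000011110000
  (b | (~c | (~a & ~e))) = 11111010111111111111000011111111
  (((~b | (~d & ~c)) & c) & (b | (~c | (~a & ~e)))) = 00001010000000000000000000000000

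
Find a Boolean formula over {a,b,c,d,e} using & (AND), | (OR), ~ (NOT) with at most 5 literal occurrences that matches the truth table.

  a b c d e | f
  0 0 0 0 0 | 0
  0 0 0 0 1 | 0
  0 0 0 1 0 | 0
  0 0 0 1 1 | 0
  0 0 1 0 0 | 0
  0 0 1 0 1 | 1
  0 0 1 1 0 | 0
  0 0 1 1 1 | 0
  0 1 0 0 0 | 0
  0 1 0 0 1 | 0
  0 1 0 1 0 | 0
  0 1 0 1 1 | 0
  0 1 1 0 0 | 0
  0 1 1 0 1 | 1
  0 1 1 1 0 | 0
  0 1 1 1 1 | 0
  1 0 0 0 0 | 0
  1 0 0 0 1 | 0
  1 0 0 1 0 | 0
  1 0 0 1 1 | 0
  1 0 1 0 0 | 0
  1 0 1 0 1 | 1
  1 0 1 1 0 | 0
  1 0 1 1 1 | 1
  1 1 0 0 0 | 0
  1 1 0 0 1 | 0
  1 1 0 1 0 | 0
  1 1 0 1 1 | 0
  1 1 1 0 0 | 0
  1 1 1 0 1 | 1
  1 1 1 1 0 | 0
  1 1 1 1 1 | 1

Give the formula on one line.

  (e & c) = 00000101000001010000010100000101
  ~d = 11001100110011001100110011001100
  (e & a) = 00000000000000000101010101010101
  (~d | (e & a)) = 11001100110011001101110111011101
  ((e & c) & (~d | (e & a))) = 00000100000001000000010100000101

((e & c) & (~d | (e & a)))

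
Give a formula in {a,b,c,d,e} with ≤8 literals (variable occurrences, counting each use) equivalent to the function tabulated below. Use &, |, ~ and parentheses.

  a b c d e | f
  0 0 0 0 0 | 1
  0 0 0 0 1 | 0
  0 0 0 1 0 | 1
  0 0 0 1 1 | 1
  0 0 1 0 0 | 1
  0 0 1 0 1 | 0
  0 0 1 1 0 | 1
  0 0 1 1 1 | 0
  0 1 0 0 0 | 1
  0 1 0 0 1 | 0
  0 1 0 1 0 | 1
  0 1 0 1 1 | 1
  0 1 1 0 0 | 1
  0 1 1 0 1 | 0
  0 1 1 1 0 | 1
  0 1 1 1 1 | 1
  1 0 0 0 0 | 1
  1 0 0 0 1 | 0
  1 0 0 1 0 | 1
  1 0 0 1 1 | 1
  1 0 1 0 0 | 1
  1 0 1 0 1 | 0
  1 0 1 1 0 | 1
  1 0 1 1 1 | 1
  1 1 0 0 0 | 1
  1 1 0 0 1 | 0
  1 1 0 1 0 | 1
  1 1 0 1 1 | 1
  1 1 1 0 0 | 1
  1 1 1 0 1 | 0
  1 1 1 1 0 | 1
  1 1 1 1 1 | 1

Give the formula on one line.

  (d & a) = 00000000000000000011001100110011
  ~c = 11110000111100001111000011110000
  (d & ~c) = 00110000001100000011000000110000
  (d & b) = 00000000001100110000000000110011
  ~e = 10101010101010101010101010101010
  ((d & b) | ~e) = 10101010101110111010101010111011
  ((d & ~c) | ((d & b) | ~e)) = 10111010101110111011101010111011
  ((d & a) | ((d & ~c) | ((d & b) | ~e))) = 10111010101110111011101110111011

((d & a) | ((d & ~c) | ((d & b) | ~e)))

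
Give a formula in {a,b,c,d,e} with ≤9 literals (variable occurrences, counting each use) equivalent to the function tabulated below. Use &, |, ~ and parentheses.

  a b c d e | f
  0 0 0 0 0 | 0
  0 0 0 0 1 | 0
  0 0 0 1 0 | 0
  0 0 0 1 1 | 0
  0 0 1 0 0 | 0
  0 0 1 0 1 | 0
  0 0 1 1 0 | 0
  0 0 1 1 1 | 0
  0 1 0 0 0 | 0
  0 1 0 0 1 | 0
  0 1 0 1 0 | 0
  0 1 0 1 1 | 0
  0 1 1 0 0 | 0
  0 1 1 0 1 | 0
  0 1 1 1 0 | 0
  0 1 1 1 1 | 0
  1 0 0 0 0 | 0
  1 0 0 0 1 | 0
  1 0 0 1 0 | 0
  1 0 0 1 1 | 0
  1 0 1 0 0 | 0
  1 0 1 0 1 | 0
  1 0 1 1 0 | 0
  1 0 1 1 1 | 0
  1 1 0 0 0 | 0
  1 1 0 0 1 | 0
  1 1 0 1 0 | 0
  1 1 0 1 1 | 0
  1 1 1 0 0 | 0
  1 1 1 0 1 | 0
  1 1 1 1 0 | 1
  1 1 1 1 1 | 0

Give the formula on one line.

((~b | (c & d)) & (~e & (b & a)))

  ~b = 11111111000000001111111100000000
  (c & d) = 00000011000000110000001100000011
  (~b | (c & d)) = 11111111000000111111111100000011
  ~e = 10101010101010101010101010101010
  (b & a) = 00000000000000000000000011111111
  (~e & (b & a)) = 00000000000000000000000010101010
  ((~b | (c & d)) & (~e & (b & a))) = 00000000000000000000000000000010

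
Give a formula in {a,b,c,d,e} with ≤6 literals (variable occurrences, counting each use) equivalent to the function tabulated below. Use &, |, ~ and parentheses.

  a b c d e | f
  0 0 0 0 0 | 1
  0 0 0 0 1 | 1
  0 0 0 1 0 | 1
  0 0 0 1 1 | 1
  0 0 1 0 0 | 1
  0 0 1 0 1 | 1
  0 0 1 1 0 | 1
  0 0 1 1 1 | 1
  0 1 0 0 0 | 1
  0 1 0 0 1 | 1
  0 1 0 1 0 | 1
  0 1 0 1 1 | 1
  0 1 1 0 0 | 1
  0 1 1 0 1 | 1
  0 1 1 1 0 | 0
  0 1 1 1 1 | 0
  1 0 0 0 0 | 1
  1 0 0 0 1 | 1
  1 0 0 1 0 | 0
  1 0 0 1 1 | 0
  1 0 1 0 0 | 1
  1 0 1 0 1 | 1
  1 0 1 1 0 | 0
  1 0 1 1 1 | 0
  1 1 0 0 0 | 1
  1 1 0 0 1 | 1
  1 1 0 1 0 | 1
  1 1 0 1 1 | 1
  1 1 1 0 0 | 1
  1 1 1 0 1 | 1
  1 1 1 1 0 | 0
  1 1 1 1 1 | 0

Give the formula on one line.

(((d & (~b | ~c)) & (~a | b)) | ~d)

  ~b = 11111111000000001111111100000000
  ~c = 11110000111100001111000011110000
  (~b | ~c) = 11111111111100001111111111110000
  (d & (~b | ~c)) = 00110011001100000011001100110000
  ~a = 11111111111111110000000000000000
  (~a | b) = 11111111111111110000000011111111
  ((d & (~b | ~c)) & (~a | b)) = 00110011001100000000000000110000
  ~d = 11001100110011001100110011001100
  (((d & (~b | ~c)) & (~a | b)) | ~d) = 11111111111111001100110011111100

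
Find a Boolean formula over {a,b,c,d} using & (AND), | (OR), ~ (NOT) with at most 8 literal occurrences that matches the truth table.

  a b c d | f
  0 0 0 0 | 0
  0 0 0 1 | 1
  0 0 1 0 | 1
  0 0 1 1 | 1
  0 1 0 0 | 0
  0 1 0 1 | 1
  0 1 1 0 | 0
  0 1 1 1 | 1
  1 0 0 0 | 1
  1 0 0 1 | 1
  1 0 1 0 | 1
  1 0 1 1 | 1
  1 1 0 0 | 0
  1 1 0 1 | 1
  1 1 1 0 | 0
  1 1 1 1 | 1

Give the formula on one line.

((((c | a) | ((~a | c) & d)) & ~b) | (d & b))

  (c | a) = 0011001111111111
  ~a = 1111111100000000
  (~a | c) = 1111111100110011
  ((~a | c) & d) = 0101010100010001
  ((c | a) | ((~a | c) & d)) = 0111011111111111
  ~b = 1111000011110000
  (((c | a) | ((~a | c) & d)) & ~b) = 0111000011110000
  (d & b) = 0000010100000101
  ((((c | a) | ((~a | c) & d)) & ~b) | (d & b)) = 0111010111110101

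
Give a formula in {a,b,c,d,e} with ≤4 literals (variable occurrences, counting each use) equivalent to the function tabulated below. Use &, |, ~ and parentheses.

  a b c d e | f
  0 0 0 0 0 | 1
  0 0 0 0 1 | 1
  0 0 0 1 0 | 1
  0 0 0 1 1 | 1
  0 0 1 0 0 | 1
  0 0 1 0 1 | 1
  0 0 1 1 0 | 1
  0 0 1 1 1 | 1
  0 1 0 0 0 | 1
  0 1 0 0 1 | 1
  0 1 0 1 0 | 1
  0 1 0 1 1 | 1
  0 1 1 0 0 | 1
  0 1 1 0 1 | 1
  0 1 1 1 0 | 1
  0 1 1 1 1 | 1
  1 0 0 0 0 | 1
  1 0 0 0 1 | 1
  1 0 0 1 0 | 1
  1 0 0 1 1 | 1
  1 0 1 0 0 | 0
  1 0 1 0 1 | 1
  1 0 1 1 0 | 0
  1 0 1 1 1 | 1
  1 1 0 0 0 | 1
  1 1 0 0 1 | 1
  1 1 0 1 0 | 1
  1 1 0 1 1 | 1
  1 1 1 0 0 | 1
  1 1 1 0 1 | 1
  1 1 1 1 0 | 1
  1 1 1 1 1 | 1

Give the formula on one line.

  ~c = 11110000111100001111000011110000
  (~c | b) = 11110000111111111111000011111111
  ((~c | b) | e) = 11110101111111111111010111111111
  ~a = 11111111111111110000000000000000
  (((~c | b) | e) | ~a) = 11111111111111111111010111111111

(((~c | b) | e) | ~a)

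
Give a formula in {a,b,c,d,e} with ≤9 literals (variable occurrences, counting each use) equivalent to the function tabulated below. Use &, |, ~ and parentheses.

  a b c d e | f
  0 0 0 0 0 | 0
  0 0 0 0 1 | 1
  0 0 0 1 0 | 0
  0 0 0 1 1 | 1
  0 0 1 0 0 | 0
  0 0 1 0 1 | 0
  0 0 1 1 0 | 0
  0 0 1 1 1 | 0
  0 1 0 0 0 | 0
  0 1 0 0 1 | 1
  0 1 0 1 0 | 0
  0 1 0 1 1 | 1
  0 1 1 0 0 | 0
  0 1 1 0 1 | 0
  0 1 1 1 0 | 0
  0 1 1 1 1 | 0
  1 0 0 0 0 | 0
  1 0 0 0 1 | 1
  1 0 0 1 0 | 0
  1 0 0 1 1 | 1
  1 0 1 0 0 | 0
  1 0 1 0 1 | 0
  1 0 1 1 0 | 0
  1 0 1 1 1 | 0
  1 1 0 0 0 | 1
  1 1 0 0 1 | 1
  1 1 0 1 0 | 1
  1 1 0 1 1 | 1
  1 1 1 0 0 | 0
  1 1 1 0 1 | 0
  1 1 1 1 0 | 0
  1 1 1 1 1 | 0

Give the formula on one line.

  ~c = 11110000111100001111000011110000
  (a & ~c) = 00000000000000001111000011110000
  (e | (a & ~c)) = 01010101010101011111010111110101
  ~b = 11111111000000001111111100000000
  ((e | (a & ~c)) | ~b) = 11111111010101011111111111110101
  (((e | (a & ~c)) | ~b) & b) = 00000000010101010000000011110101
  (e | (((e | (a & ~c)) | ~b) & b)) = 01010101010101010101010111110101
  (~c & (e | (((e | (a & ~c)) | ~b) & b))) = 01010000010100000101000011110000

(~c & (e | (((e | (a & ~c)) | ~b) & b)))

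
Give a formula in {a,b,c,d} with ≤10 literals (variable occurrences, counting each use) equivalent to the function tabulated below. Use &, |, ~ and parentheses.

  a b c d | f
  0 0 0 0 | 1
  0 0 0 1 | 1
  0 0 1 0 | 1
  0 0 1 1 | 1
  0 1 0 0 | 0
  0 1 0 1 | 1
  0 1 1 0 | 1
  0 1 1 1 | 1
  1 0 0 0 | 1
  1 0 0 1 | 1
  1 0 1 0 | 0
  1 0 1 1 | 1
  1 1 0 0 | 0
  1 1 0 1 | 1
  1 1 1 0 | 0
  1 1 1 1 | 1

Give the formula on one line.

(((~c & ~d) & ~b) | (((d | ~a) & c) | d))

  ~c = 1100110011001100
  ~d = 1010101010101010
  (~c & ~d) = 1000100010001000
  ~b = 1111000011110000
  ((~c & ~d) & ~b) = 1000000010000000
  ~a = 1111111100000000
  (d | ~a) = 1111111101010101
  ((d | ~a) & c) = 0011001100010001
  (((d | ~a) & c) | d) = 0111011101010101
  (((~c & ~d) & ~b) | (((d | ~a) & c) | d)) = 1111011111010101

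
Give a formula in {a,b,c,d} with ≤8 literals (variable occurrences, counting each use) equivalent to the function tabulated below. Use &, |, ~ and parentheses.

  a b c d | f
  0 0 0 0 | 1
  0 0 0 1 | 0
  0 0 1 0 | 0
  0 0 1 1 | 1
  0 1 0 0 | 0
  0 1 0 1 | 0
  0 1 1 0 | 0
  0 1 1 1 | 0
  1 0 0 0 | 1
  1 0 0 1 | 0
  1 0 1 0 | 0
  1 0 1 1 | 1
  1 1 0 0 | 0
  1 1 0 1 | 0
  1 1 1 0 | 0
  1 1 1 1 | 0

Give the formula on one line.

(((~b & ~d) | c) & ((~c | (d & c)) & (~d | ~b)))

  ~b = 1111000011110000
  ~d = 1010101010101010
  (~b & ~d) = 1010000010100000
  ((~b & ~d) | c) = 1011001110110011
  ~c = 1100110011001100
  (d & c) = 0001000100010001
  (~c | (d & c)) = 1101110111011101
  (~d | ~b) = 1111101011111010
  ((~c | (d & c)) & (~d | ~b)) = 1101100011011000
  (((~b & ~d) | c) & ((~c | (d & c)) & (~d | ~b))) = 1001000010010000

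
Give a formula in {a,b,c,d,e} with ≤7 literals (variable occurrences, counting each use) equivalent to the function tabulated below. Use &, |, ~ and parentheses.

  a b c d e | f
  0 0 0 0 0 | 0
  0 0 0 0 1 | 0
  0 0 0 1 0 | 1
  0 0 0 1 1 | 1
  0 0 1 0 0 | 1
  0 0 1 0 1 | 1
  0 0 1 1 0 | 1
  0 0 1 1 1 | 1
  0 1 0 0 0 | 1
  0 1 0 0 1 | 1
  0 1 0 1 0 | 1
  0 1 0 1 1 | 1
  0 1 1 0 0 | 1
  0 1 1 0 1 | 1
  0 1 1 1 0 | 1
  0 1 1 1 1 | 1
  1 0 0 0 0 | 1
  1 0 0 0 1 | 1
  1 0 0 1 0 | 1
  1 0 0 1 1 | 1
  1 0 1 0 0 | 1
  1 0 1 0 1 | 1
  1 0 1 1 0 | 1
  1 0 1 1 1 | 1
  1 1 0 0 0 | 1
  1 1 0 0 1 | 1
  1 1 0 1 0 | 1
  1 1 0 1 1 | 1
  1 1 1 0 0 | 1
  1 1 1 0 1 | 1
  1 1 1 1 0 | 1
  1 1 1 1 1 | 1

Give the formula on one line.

  (c | d) = 00111111001111110011111100111111
  (a | (c | d)) = 00111111001111111111111111111111
  (c & d) = 00000011000000110000001100000011
  ((c & d) | b) = 00000011111111110000001111111111
  (a | ((c & d) | b)) = 00000011111111111111111111111111
  ((a | (c | d)) | (a | ((c & d) | b))) = 00111111111111111111111111111111

((a | (c | d)) | (a | ((c & d) | b)))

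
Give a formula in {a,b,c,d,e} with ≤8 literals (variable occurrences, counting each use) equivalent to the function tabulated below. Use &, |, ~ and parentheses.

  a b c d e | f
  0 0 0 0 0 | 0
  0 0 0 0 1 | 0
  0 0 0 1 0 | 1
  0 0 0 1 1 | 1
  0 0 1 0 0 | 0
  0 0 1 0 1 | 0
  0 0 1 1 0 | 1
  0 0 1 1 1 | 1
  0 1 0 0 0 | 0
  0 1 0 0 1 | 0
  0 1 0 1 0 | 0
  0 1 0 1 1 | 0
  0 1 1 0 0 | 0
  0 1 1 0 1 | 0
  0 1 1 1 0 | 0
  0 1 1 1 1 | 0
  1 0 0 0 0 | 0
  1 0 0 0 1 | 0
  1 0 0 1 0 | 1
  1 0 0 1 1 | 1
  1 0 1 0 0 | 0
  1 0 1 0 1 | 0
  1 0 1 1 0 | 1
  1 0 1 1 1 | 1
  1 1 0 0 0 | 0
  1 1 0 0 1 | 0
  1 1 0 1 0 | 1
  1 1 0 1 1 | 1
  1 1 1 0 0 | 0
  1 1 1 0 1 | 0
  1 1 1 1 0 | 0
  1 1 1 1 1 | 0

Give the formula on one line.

  ~c = 11110000111100001111000011110000
  (a & ~c) = 00000000000000001111000011110000
  ~d = 11001100110011001100110011001100
  ((a & ~c) | ~d) = 11001100110011001111110011111100
  (b & ((a & ~c) | ~d)) = 00000000110011000000000011111100
  ~b = 11111111000000001111111100000000
  ((b & ((a & ~c) | ~d)) | ~b) = 11111111110011001111111111111100
  (((b & ((a & ~c) | ~d)) | ~b) & d) = 00110011000000000011001100110000

(((b & ((a & ~c) | ~d)) | ~b) & d)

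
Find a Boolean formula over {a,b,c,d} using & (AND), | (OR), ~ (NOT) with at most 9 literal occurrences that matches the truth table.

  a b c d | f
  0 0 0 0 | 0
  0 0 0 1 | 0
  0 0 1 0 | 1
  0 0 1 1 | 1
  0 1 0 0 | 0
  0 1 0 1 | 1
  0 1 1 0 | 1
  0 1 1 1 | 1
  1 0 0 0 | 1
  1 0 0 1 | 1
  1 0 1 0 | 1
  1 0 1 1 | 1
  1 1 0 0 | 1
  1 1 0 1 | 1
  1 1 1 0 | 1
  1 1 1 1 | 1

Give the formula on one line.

  (b & d) = 0000010100000101
  ((b & d) | c) = 0011011100110111
  ~d = 1010101010101010
  (~d | b) = 1010111110101111
  ((~d | b) & d) = 0000010100000101
  (((~d | b) & d) & c) = 0000000100000001
  ((((~d | b) & d) & c) | a) = 0000000111111111
  (((b & d) | c) | ((((~d | b) & d) & c) | a)) = 0011011111111111

(((b & d) | c) | ((((~d | b) & d) & c) | a))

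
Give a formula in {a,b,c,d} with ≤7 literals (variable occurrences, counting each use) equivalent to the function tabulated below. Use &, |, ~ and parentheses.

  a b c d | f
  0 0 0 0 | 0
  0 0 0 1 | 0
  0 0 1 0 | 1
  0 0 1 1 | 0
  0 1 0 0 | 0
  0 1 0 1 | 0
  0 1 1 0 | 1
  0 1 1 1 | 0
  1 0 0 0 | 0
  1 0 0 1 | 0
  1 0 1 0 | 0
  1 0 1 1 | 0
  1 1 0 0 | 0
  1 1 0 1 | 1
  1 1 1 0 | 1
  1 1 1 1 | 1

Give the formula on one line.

((b | ~a) & ((c | (d & b)) & (a | ~d)))

  ~a = 1111111100000000
  (b | ~a) = 1111111100001111
  (d & b) = 0000010100000101
  (c | (d & b)) = 0011011100110111
  ~d = 1010101010101010
  (a | ~d) = 1010101011111111
  ((c | (d & b)) & (a | ~d)) = 0010001000110111
  ((b | ~a) & ((c | (d & b)) & (a | ~d))) = 0010001000000111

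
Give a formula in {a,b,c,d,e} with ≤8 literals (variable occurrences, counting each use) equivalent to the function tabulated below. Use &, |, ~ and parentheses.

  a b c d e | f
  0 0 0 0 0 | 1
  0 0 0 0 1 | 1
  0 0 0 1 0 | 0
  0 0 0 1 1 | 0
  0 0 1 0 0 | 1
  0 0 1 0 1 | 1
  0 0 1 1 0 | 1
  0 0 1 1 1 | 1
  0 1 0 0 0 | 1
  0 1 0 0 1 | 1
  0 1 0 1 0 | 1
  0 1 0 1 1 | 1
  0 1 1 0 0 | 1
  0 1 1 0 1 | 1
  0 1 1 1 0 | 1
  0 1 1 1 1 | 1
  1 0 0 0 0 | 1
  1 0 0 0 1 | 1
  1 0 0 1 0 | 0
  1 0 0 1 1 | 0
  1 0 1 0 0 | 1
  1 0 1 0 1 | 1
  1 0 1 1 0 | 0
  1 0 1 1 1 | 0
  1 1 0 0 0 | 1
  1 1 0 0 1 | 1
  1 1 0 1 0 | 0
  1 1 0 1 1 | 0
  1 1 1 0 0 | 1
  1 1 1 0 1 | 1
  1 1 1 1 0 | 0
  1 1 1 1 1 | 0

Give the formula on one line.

((((~b & ~a) & c) | ~d) | (b & ~a))

  ~b = 11111111000000001111111100000000
  ~a = 11111111111111110000000000000000
  (~b & ~a) = 11111111000000000000000000000000
  ((~b & ~a) & c) = 00001111000000000000000000000000
  ~d = 11001100110011001100110011001100
  (((~b & ~a) & c) | ~d) = 11001111110011001100110011001100
  (b & ~a) = 00000000111111110000000000000000
  ((((~b & ~a) & c) | ~d) | (b & ~a)) = 11001111111111111100110011001100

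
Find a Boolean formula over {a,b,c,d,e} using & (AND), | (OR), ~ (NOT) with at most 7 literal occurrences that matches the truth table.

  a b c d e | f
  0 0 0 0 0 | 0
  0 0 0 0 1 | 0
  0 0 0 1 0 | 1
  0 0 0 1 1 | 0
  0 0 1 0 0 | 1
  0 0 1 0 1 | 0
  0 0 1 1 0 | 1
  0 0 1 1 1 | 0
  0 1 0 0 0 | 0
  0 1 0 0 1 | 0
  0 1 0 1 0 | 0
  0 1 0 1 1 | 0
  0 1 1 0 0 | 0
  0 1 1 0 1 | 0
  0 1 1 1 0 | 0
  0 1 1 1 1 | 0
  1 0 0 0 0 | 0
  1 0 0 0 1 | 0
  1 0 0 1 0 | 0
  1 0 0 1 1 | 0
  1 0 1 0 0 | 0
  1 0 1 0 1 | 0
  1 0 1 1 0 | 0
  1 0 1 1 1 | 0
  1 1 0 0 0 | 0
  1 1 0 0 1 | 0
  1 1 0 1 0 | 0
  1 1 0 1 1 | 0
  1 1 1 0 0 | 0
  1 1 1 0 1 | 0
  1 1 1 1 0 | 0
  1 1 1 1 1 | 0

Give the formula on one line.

  ~b = 11111111000000001111111100000000
  ~a = 11111111111111110000000000000000
  (d | e) = 01110111011101110111011101110111
  ((d | e) | c) = 01111111011111110111111101111111
  (~a & ((d | e) | c)) = 01111111011111110000000000000000
  (~b & (~a & ((d | e) | c))) = 01111111000000000000000000000000
  ~e = 10101010101010101010101010101010
  (~e & ~a) = 10101010101010100000000000000000
  ((~b & (~a & ((d | e) | c))) & (~e & ~a)) = 00101010000000000000000000000000

((~b & (~a & ((d | e) | c))) & (~e & ~a))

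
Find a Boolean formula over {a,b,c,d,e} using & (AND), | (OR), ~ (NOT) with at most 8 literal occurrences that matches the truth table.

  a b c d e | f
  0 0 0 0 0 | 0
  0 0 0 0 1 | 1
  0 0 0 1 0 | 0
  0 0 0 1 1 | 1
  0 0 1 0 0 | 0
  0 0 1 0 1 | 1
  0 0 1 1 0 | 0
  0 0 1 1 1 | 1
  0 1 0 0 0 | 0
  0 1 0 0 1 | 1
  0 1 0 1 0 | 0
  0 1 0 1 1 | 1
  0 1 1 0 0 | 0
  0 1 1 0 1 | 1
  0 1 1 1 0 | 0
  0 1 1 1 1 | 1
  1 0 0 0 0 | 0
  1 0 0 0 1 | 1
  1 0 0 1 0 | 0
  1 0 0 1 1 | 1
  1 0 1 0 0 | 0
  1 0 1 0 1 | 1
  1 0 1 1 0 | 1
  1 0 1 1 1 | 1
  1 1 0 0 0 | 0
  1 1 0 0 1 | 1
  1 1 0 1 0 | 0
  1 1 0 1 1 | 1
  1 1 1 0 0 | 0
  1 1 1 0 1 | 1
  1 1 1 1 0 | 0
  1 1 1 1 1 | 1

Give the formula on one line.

  ~a = 11111111111111110000000000000000
  (~a | d) = 11111111111111110011001100110011
  ~d = 11001100110011001100110011001100
  (~d | c) = 11001111110011111100111111001111
  ((~d | c) & a) = 00000000000000001100111111001111
  ~b = 11111111000000001111111100000000
  (((~d | c) & a) & ~b) = 00000000000000001100111100000000
  ((~a | d) & (((~d | c) & a) & ~b)) = 00000000000000000000001100000000
  (((~a | d) & (((~d | c) & a) & ~b)) | e) = 01010101010101010101011101010101

(((~a | d) & (((~d | c) & a) & ~b)) | e)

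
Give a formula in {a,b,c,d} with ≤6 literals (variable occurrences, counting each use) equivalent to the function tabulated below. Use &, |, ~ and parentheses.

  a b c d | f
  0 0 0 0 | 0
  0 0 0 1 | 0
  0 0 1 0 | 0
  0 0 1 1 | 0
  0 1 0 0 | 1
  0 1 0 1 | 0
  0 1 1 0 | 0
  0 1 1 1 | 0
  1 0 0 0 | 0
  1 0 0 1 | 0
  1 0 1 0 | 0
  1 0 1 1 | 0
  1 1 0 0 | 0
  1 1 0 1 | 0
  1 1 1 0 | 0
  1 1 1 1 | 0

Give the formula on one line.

  ~a = 1111111100000000
  ~c = 1100110011001100
  (b & ~c) = 0000110000001100
  ~d = 1010101010101010
  ((b & ~c) & ~d) = 0000100000001000
  (~a & ((b & ~c) & ~d)) = 0000100000000000

(~a & ((b & ~c) & ~d))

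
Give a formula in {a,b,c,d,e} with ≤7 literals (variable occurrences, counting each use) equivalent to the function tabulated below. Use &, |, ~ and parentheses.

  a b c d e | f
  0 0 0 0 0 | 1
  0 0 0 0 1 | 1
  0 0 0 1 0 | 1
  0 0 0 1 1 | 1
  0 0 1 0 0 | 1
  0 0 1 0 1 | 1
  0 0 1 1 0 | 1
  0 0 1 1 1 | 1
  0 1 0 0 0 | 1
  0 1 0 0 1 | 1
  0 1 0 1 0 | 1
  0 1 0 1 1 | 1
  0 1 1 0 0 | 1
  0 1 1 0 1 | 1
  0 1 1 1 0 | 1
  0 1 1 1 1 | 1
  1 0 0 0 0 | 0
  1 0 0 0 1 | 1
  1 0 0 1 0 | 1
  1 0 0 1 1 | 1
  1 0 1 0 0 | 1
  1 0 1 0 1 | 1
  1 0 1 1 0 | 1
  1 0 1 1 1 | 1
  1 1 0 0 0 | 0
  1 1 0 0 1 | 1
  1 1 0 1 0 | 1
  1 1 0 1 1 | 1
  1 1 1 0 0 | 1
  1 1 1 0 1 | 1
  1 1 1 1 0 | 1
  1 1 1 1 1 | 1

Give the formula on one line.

  ~a = 11111111111111110000000000000000
  (c | ~a) = 11111111111111110000111100001111
  ((c | ~a) | d) = 11111111111111110011111100111111
  (e | ((c | ~a) | d)) = 11111111111111110111111101111111

(e | ((c | ~a) | d))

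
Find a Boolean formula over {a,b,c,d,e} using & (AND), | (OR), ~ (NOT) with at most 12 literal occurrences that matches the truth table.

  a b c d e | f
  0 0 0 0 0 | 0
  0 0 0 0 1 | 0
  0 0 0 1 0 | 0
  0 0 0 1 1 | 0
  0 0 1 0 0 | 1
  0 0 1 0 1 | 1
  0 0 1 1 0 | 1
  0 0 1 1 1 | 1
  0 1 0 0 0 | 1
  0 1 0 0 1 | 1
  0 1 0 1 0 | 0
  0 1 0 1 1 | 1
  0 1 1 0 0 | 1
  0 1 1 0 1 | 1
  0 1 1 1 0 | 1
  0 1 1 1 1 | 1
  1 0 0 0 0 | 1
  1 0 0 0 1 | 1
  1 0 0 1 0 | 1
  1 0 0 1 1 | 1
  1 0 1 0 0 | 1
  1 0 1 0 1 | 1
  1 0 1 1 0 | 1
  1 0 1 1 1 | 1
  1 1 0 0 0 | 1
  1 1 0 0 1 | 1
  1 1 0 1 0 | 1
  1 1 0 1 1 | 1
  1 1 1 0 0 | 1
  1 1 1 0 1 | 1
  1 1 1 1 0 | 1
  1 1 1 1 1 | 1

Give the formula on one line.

  (b | c) = 00001111111111110000111111111111
  (e | c) = 01011111010111110101111101011111
  ~d = 11001100110011001100110011001100
  ((e | c) | ~d) = 11011111110111111101111111011111
  ((b | c) & ((e | c) | ~d)) = 00001111110111110000111111011111
  (c | a) = 00001111000011111111111111111111
  ~c = 11110000111100001111000011110000
  (~c | a) = 11110000111100001111111111111111
  ((c | a) & (~c | a)) = 00000000000000001111111111111111
  (((b | c) & ((e | c) | ~d)) | ((c | a) & (~c | a))) = 00001111110111111111111111111111

(((b | c) & ((e | c) | ~d)) | ((c | a) & (~c | a)))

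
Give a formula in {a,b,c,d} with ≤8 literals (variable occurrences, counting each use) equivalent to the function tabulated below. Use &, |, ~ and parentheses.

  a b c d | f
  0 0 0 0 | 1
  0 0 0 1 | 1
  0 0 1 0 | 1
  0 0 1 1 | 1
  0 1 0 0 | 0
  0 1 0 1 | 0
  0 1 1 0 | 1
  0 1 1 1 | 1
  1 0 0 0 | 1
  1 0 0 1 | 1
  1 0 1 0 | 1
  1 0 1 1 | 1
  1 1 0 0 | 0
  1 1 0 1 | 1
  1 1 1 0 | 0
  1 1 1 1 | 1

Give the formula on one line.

  ~a = 1111111100000000
  (d | ~a) = 1111111101010101
  ~d = 1010101010101010
  (~d | b) = 1010111110101111
  ((~d | b) & c) = 0010001100100011
  (a | ((~d | b) & c)) = 0010001111111111
  (b & (a | ((~d | b) & c))) = 0000001100001111
  ((d | ~a) & (b & (a | ((~d | b) & c)))) = 0000001100000101
  ~b = 1111000011110000
  (((d | ~a) & (b & (a | ((~d | b) & c)))) | ~b) = 1111001111110101

(((d | ~a) & (b & (a | ((~d | b) & c)))) | ~b)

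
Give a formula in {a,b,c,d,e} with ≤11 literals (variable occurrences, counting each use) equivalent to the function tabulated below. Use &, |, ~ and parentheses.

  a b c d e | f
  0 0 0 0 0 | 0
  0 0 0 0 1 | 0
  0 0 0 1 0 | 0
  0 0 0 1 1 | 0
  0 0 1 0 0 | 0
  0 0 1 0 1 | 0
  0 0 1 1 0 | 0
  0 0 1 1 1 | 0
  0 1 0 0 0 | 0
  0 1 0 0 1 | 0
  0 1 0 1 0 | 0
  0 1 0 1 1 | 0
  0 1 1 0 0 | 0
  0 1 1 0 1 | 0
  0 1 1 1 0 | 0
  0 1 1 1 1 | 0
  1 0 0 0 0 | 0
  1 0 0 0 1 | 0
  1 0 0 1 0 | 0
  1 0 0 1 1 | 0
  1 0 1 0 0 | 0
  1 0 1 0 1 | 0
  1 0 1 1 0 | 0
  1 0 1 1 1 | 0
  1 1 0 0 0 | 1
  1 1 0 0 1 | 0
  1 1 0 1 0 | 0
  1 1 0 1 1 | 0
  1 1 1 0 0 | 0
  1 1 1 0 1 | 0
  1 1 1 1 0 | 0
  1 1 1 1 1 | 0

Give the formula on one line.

((~c & (e | b)) & ((~d | e) & (~e & (e | a))))

  ~c = 11110000111100001111000011110000
  (e | b) = 01010101111111110101010111111111
  (~c & (e | b)) = 01010000111100000101000011110000
  ~d = 11001100110011001100110011001100
  (~d | e) = 11011101110111011101110111011101
  ~e = 10101010101010101010101010101010
  (e | a) = 01010101010101011111111111111111
  (~e & (e | a)) = 00000000000000001010101010101010
  ((~d | e) & (~e & (e | a))) = 00000000000000001000100010001000
  ((~c & (e | b)) & ((~d | e) & (~e & (e | a)))) = 00000000000000000000000010000000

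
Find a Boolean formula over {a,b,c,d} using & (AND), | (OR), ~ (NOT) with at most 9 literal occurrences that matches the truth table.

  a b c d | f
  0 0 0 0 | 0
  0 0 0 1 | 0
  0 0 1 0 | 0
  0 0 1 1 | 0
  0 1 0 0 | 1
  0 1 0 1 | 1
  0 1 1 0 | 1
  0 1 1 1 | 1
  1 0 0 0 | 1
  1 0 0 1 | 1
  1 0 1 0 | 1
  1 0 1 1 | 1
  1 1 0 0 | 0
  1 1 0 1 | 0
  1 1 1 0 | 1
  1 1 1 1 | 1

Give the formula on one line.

  (b | a) = 0000111111111111
  ~b = 1111000011110000
  (c | ~b) = 1111001111110011
  ((b | a) & (c | ~b)) = 0000001111110011
  (b | c) = 0011111100111111
  ~a = 1111111100000000
  ~c = 1100110011001100
  (~a & ~c) = 1100110000000000
  ((b | c) & (~a & ~c)) = 0000110000000000
  (((b | a) & (c | ~b)) | ((b | c) & (~a & ~c))) = 0000111111110011

(((b | a) & (c | ~b)) | ((b | c) & (~a & ~c)))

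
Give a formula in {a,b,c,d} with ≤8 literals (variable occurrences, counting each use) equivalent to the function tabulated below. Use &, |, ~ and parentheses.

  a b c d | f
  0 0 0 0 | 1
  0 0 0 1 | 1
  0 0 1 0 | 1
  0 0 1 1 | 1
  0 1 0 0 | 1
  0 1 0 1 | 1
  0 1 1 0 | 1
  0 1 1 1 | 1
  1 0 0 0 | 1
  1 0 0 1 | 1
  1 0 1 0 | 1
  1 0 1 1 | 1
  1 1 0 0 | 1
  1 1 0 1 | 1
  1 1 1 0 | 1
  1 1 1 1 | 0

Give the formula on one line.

(((~a | ~c) | ~d) | ((b | c) & ~b))

  ~a = 1111111100000000
  ~c = 1100110011001100
  (~a | ~c) = 1111111111001100
  ~d = 1010101010101010
  ((~a | ~c) | ~d) = 1111111111101110
  (b | c) = 0011111100111111
  ~b = 1111000011110000
  ((b | c) & ~b) = 0011000000110000
  (((~a | ~c) | ~d) | ((b | c) & ~b)) = 1111111111111110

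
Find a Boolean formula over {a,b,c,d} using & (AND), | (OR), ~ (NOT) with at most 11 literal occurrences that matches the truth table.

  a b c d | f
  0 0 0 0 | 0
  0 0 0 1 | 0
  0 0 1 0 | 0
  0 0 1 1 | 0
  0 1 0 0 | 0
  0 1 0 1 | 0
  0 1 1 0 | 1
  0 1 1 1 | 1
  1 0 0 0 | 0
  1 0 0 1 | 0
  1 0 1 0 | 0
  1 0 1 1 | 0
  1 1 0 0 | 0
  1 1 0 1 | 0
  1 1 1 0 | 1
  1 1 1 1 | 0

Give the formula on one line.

(c & (((~c | b) & ~d) | ((a | b) & ((d | a) & ~a))))

  ~c = 1100110011001100
  (~c | b) = 1100111111001111
  ~d = 1010101010101010
  ((~c | b) & ~d) = 1000101010001010
  (a | b) = 0000111111111111
  (d | a) = 0101010111111111
  ~a = 1111111100000000
  ((d | a) & ~a) = 0101010100000000
  ((a | b) & ((d | a) & ~a)) = 0000010100000000
  (((~c | b) & ~d) | ((a | b) & ((d | a) & ~a))) = 1000111110001010
  (c & (((~c | b) & ~d) | ((a | b) & ((d | a) & ~a)))) = 0000001100000010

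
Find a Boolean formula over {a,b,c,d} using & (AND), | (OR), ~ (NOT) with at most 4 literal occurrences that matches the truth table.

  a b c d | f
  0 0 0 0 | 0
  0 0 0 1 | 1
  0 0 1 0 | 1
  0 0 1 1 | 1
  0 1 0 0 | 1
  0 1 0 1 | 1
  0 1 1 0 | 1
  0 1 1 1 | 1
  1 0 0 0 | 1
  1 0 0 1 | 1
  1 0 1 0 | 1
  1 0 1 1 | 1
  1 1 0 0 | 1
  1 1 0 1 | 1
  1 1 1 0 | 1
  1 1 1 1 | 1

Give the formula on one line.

(d | ((c | a) | b))

  (c | a) = 0011001111111111
  ((c | a) | b) = 0011111111111111
  (d | ((c | a) | b)) = 0111111111111111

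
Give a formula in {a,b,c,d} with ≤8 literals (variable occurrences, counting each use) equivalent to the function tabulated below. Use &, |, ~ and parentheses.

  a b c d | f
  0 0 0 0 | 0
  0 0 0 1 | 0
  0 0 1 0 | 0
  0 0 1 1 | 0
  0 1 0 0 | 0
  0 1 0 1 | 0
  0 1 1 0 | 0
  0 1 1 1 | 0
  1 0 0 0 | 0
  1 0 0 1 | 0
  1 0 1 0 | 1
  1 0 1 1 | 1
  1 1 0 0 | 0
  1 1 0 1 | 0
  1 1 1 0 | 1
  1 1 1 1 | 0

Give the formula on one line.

  ~c = 1100110011001100
  (a | ~c) = 1100110011111111
  (a | c) = 0011001111111111
  ~b = 1111000011110000
  (~b & a) = 0000000011110000
  ~d = 1010101010101010
  ((~b & a) | ~d) = 1010101011111010
  ((a | c) & ((~b & a) | ~d)) = 0010001011111010
  ((a | ~c) & ((a | c) & ((~b & a) | ~d))) = 0000000011111010
  (c & ((a | ~c) & ((a | c) & ((~b & a) | ~d)))) = 0000000000110010

(c & ((a | ~c) & ((a | c) & ((~b & a) | ~d))))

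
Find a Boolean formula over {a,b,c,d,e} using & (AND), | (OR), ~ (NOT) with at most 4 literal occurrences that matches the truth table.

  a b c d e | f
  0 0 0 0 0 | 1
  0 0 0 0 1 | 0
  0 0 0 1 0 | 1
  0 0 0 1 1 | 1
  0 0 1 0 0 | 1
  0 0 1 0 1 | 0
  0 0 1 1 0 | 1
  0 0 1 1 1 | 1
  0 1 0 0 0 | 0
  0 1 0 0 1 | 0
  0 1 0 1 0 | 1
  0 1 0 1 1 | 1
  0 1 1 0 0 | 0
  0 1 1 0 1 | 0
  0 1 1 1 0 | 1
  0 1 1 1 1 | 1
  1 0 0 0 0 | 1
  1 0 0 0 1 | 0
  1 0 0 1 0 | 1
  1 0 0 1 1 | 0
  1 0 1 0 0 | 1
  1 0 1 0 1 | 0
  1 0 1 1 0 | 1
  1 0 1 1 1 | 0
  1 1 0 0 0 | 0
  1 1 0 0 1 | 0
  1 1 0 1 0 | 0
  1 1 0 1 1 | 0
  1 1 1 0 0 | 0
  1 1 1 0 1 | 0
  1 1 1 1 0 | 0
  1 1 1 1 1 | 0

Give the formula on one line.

((~a & d) | (~e & ~b))

  ~a = 11111111111111110000000000000000
  (~a & d) = 00110011001100110000000000000000
  ~e = 10101010101010101010101010101010
  ~b = 11111111000000001111111100000000
  (~e & ~b) = 10101010000000001010101000000000
  ((~a & d) | (~e & ~b)) = 10111011001100111010101000000000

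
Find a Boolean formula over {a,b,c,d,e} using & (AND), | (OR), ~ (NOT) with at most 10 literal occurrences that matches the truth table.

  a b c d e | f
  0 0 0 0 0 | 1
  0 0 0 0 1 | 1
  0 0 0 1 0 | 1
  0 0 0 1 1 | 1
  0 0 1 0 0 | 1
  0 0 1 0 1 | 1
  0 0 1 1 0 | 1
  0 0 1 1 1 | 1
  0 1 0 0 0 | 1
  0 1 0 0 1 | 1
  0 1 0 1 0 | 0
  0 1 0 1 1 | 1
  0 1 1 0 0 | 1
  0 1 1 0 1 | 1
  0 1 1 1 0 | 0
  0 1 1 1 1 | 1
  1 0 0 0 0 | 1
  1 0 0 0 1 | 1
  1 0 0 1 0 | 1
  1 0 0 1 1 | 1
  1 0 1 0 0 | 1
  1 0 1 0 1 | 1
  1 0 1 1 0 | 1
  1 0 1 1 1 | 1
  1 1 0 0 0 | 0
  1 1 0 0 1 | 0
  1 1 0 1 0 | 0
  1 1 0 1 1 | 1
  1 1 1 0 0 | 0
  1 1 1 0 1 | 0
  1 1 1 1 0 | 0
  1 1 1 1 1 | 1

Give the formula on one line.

(((~a | d) & ~d) | ((~b | d) & (~b | (e | ~d))))

  ~a = 11111111111111110000000000000000
  (~a | d) = 11111111111111110011001100110011
  ~d = 11001100110011001100110011001100
  ((~a | d) & ~d) = 11001100110011000000000000000000
  ~b = 11111111000000001111111100000000
  (~b | d) = 11111111001100111111111100110011
  (e | ~d) = 11011101110111011101110111011101
  (~b | (e | ~d)) = 11111111110111011111111111011101
  ((~b | d) & (~b | (e | ~d))) = 11111111000100011111111100010001
  (((~a | d) & ~d) | ((~b | d) & (~b | (e | ~d)))) = 11111111110111011111111100010001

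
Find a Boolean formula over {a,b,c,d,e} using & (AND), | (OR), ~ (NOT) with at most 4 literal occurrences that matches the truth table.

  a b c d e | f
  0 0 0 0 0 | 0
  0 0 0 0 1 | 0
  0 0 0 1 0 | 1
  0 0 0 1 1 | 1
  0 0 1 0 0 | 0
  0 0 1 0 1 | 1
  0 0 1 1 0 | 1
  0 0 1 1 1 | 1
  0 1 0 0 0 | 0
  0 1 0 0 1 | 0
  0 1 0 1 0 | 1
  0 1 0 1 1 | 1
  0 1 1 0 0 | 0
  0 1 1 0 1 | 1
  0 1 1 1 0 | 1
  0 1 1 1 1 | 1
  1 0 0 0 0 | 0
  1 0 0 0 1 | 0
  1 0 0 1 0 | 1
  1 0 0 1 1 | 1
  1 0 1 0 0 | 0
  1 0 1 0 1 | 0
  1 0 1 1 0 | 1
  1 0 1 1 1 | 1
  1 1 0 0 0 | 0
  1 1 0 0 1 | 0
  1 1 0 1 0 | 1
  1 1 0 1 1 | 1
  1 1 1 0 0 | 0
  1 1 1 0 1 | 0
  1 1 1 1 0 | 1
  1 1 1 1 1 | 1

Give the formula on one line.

  ~a = 11111111111111110000000000000000
  (c & ~a) = 00001111000011110000000000000000
  ((c & ~a) & e) = 00000101000001010000000000000000
  (d | ((c & ~a) & e)) = 00110111001101110011001100110011

(d | ((c & ~a) & e))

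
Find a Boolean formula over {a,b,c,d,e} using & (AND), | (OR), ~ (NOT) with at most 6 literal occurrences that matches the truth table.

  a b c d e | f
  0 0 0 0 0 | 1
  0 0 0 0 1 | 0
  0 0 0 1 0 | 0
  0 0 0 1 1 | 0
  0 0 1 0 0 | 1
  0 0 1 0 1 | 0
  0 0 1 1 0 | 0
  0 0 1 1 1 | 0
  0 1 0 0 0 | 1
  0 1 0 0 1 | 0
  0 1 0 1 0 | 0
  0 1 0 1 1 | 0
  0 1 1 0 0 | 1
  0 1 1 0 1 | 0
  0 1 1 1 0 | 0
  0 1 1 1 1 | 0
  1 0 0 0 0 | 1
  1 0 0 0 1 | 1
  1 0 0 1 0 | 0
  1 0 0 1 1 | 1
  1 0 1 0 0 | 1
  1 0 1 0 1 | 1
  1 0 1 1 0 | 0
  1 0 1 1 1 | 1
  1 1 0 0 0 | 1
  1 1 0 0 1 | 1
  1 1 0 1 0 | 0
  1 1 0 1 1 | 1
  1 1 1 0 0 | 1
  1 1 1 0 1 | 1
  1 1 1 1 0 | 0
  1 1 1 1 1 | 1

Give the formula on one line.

((~d & ~e) | (e & a))

  ~d = 11001100110011001100110011001100
  ~e = 10101010101010101010101010101010
  (~d & ~e) = 10001000100010001000100010001000
  (e & a) = 00000000000000000101010101010101
  ((~d & ~e) | (e & a)) = 10001000100010001101110111011101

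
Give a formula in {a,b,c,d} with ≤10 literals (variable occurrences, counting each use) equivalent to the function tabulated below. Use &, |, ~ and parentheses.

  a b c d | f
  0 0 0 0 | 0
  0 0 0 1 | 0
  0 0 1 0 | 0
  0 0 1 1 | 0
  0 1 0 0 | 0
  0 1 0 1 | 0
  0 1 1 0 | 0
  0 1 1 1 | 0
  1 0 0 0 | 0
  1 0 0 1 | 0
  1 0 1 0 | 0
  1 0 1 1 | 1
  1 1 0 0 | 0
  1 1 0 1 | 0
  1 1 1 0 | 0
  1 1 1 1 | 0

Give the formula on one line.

  (d & a) = 0000000001010101
  (c | b) = 0011111100111111
  ((c | b) | d) = 0111111101111111
  ~d = 1010101010101010
  ~b = 1111000011110000
  ~a = 1111111100000000
  (~b | ~a) = 1111111111110000
  ((~b | ~a) & c) = 0011001100110000
  (~d | ((~b | ~a) & c)) = 1011101110111010
  (((c | b) | d) & (~d | ((~b | ~a) & c))) = 0011101100111010
  ((d & a) & (((c | b) | d) & (~d | ((~b | ~a) & c)))) = 0000000000010000

((d & a) & (((c | b) | d) & (~d | ((~b | ~a) & c))))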